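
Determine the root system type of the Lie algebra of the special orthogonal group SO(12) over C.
D_6

This is so(12) with 12 even, which has dimension 12(12-1)/2 = 66 and rank 12/2 = 6. In the classification of classical Lie algebras, the orthogonal algebra so(2n) in an even number of variables has type D_n; here n = 6, so the Dynkin diagram is a chain of 4 nodes with a fork of two nodes at one end (D_6). Hence the type is D_6.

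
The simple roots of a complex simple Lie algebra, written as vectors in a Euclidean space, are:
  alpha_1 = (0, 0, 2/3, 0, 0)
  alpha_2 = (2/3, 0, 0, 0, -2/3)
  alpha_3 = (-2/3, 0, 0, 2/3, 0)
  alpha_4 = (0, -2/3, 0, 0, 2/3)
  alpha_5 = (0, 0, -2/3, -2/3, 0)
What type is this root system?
Compute the Cartan integers a_ij = 2(alpha_i, alpha_j)/(alpha_j, alpha_j); the resulting 5x5 Cartan matrix is
[[2, 0, 0, 0, -1], [0, 2, -1, -1, 0], [0, -1, 2, 0, -1], [0, -1, 0, 2, 0], [-2, 0, -1, 0, 2]].
The roots have two lengths (squared-length ratio 2:1); the short ones are alpha_{1}. The associated Dynkin diagram is a chain of 5 nodes with a double edge at one end; the terminal node there is the unique short simple root (B_5), so the type is B_5 (the algebra so(11)).

type B_5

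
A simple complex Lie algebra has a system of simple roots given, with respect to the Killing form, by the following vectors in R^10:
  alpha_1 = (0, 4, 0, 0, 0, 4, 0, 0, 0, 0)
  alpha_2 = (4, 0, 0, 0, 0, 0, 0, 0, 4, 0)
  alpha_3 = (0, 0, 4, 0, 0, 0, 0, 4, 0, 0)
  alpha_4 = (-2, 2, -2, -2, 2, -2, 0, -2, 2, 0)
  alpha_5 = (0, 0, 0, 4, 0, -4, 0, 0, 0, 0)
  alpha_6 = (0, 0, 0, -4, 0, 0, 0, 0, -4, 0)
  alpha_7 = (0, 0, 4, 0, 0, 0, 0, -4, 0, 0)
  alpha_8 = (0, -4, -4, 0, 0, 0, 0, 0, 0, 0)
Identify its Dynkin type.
Compute the Cartan integers a_ij = 2(alpha_i, alpha_j)/(alpha_j, alpha_j); the resulting 8x8 Cartan matrix is
[[2, 0, 0, 0, -1, 0, 0, -1], [0, 2, 0, 0, 0, -1, 0, 0], [0, 0, 2, -1, 0, 0, 0, -1], [0, 0, -1, 2, 0, 0, 0, 0], [-1, 0, 0, 0, 2, -1, 0, 0], [0, -1, 0, 0, -1, 2, 0, 0], [0, 0, 0, 0, 0, 0, 2, -1], [-1, 0, -1, 0, 0, 0, -1, 2]].
All simple roots have the same length, so the diagram is simply laced. The associated Dynkin diagram is a chain of 7 nodes with one extra node attached to the third node from one end (E_8), so the type is E_8.

E8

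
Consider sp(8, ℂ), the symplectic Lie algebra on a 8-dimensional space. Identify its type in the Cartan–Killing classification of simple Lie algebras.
C_4 (sp(8))

This is sp(8), which has dimension 8(8+1)/2 = 36 and rank 8/2 = 4. In the classification of classical Lie algebras, the symplectic algebra sp(2n) has type C_n; here n = 4, so the Dynkin diagram is a chain of 4 nodes with a double edge at one end; the terminal node there is the unique long simple root (C_4). Hence the type is C_4.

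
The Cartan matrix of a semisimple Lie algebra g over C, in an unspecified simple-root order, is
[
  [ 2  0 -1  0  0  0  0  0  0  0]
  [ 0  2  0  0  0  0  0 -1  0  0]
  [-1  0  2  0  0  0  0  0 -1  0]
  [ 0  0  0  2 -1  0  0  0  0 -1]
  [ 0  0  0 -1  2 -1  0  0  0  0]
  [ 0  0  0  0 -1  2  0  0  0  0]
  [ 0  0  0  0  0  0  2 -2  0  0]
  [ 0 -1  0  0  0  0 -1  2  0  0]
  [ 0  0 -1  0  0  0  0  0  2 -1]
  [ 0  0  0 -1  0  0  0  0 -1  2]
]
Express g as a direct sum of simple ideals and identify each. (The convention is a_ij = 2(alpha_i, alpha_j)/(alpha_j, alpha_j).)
A_7 (sl(8)) + C_3 (sp(6))

The diagram associated to this matrix has two connected components: the simple roots {alpha_1, alpha_3, alpha_4, alpha_5, alpha_6, alpha_9, alpha_10} form a chain of 7 nodes with single edges (A_7), and {alpha_2, alpha_7, alpha_8} form a chain of 3 nodes with a double edge at one end; the terminal node there is the unique long simple root (C_3). A semisimple Lie algebra decomposes uniquely as the direct sum of simple ideals, one per connected component of its Dynkin diagram, so g ≅ A_7 ⊕ C_3 (dimension 63 + 21 = 84).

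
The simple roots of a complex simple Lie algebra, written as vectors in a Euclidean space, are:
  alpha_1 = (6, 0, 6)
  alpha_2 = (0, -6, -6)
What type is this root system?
Compute the Cartan integers a_ij = 2(alpha_i, alpha_j)/(alpha_j, alpha_j); the resulting 2x2 Cartan matrix is
[[2, -1], [-1, 2]].
All simple roots have the same length, so the diagram is simply laced. The associated Dynkin diagram is a chain of 2 nodes with single edges (A_2), so the type is A_2 (the algebra sl(3)).

A2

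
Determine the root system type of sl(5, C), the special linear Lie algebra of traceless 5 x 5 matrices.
This is sl(5), which has dimension 5^2 - 1 = 24 and rank 5 - 1 = 4 (a Cartan subalgebra is the diagonal traceless matrices). In the classification of classical Lie algebras, the special linear algebra sl(n+1) has type A_n; here n = 4, so the Dynkin diagram is a chain of 4 nodes with single edges (A_4). Hence the type is A_4.

type A_4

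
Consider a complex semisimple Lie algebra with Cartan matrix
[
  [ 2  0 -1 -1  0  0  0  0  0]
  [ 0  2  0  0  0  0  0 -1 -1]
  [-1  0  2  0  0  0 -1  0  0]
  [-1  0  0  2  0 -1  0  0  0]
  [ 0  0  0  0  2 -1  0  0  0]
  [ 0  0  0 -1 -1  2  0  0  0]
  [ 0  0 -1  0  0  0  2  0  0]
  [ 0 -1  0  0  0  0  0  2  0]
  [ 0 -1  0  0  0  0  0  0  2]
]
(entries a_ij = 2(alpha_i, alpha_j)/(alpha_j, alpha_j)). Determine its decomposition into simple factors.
A_3 ⊕ A_6

The diagram associated to this matrix has two connected components: the simple roots {alpha_2, alpha_8, alpha_9} form a chain of 3 nodes with single edges (A_3), and {alpha_1, alpha_3, alpha_4, alpha_5, alpha_6, alpha_7} form a chain of 6 nodes with single edges (A_6). A semisimple Lie algebra decomposes uniquely as the direct sum of simple ideals, one per connected component of its Dynkin diagram, so g ≅ A_3 ⊕ A_6 (dimension 15 + 48 = 63).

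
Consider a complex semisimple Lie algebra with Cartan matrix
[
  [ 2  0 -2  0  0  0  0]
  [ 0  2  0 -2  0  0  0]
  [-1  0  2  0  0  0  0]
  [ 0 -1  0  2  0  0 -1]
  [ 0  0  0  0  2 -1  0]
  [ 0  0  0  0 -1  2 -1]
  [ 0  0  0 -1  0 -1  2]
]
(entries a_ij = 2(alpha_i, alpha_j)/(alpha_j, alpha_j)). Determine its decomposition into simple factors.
B_2 ⊕ C_5

The diagram associated to this matrix has two connected components: the simple roots {alpha_1, alpha_3} form a chain of 2 nodes with a double edge at one end; the terminal node there is the unique short simple root (B_2), and {alpha_2, alpha_4, alpha_5, alpha_6, alpha_7} form a chain of 5 nodes with a double edge at one end; the terminal node there is the unique long simple root (C_5). A semisimple Lie algebra decomposes uniquely as the direct sum of simple ideals, one per connected component of its Dynkin diagram, so g ≅ B_2 ⊕ C_5 (dimension 10 + 55 = 65).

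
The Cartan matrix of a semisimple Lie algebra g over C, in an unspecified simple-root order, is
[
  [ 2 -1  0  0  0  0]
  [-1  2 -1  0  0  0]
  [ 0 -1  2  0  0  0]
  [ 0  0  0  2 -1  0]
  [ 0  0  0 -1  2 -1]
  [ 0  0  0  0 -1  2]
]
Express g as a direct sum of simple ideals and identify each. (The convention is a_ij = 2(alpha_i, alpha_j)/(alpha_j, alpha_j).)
type A_3 + type A_3

The diagram associated to this matrix has two connected components: the simple roots {alpha_4, alpha_5, alpha_6} form a chain of 3 nodes with single edges (A_3), and {alpha_1, alpha_2, alpha_3} form a chain of 3 nodes with single edges (A_3). A semisimple Lie algebra decomposes uniquely as the direct sum of simple ideals, one per connected component of its Dynkin diagram, so g ≅ A_3 ⊕ A_3 (dimension 15 + 15 = 30).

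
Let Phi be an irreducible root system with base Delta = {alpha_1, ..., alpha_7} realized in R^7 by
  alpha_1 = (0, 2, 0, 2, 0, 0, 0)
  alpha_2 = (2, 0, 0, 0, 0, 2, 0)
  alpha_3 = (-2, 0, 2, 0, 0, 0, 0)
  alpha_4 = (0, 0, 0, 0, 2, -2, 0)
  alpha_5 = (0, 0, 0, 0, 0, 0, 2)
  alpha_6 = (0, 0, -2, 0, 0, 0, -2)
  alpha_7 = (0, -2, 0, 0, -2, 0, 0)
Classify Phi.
Compute the Cartan integers a_ij = 2(alpha_i, alpha_j)/(alpha_j, alpha_j); the resulting 7x7 Cartan matrix is
[[2, 0, 0, 0, 0, 0, -1], [0, 2, -1, -1, 0, 0, 0], [0, -1, 2, 0, 0, -1, 0], [0, -1, 0, 2, 0, 0, -1], [0, 0, 0, 0, 2, -1, 0], [0, 0, -1, 0, -2, 2, 0], [-1, 0, 0, -1, 0, 0, 2]].
The roots have two lengths (squared-length ratio 2:1); the short ones are alpha_{5}. The associated Dynkin diagram is a chain of 7 nodes with a double edge at one end; the terminal node there is the unique short simple root (B_7), so the type is B_7 (the algebra so(15)).

B_7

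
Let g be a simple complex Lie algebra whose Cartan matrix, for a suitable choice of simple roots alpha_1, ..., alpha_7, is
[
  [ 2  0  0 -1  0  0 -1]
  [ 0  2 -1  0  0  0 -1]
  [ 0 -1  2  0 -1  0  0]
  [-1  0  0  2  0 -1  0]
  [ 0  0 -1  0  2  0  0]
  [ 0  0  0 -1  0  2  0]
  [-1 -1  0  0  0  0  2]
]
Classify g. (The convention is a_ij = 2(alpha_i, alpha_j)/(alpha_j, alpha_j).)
The matrix has rank 7 with 2's on the diagonal. Reading the off-diagonal entries as Dynkin edges (a single edge where a_ij = a_ji = -1; a double or triple edge where a_ij * a_ji = 2 or 3), the diagram is a chain of 7 nodes with single edges (A_7). One simple-root ordering that puts it in standard form is (alpha_5, alpha_3, alpha_2, alpha_7, alpha_1, alpha_4, alpha_6). So the algebra is type A_7, i.e. sl(8).

A_7 (sl(8))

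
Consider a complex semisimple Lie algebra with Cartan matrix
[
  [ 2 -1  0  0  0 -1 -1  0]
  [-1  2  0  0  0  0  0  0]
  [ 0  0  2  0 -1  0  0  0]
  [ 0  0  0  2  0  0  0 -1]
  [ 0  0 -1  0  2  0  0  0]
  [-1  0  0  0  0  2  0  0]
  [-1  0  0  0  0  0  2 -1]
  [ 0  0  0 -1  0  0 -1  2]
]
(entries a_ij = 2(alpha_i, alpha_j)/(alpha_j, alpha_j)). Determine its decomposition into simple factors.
The diagram associated to this matrix has two connected components: the simple roots {alpha_3, alpha_5} form a chain of 2 nodes with single edges (A_2), and {alpha_1, alpha_2, alpha_4, alpha_6, alpha_7, alpha_8} form a chain of 4 nodes with a fork of two nodes at one end (D_6). A semisimple Lie algebra decomposes uniquely as the direct sum of simple ideals, one per connected component of its Dynkin diagram, so g ≅ A_2 ⊕ D_6 (dimension 8 + 66 = 74).

type A_2 + type D_6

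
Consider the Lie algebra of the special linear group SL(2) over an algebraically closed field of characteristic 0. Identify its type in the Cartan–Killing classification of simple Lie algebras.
This is sl(2), which has dimension 2^2 - 1 = 3 and rank 2 - 1 = 1 (a Cartan subalgebra is the diagonal traceless matrices). In the classification of classical Lie algebras, the special linear algebra sl(n+1) has type A_n; here n = 1, so the Dynkin diagram is a chain of 1 nodes with single edges (A_1). Hence the type is A_1.

A_1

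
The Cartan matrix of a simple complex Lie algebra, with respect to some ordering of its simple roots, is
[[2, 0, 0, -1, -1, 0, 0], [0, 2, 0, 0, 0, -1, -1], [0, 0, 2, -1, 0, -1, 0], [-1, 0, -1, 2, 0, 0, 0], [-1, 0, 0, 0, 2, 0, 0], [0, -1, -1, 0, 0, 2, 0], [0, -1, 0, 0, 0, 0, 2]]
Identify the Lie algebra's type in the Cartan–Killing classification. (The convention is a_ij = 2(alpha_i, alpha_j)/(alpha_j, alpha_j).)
A7

The matrix has rank 7 with 2's on the diagonal. Reading the off-diagonal entries as Dynkin edges (a single edge where a_ij = a_ji = -1; a double or triple edge where a_ij * a_ji = 2 or 3), the diagram is a chain of 7 nodes with single edges (A_7). One simple-root ordering that puts it in standard form is (alpha_5, alpha_1, alpha_4, alpha_3, alpha_6, alpha_2, alpha_7). So the algebra is type A_7, i.e. sl(8).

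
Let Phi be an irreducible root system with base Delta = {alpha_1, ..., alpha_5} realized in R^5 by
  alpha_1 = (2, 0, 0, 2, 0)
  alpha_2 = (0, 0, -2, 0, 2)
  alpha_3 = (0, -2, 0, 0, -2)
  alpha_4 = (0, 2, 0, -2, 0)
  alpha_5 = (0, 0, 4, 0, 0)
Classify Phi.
C5

Compute the Cartan integers a_ij = 2(alpha_i, alpha_j)/(alpha_j, alpha_j); the resulting 5x5 Cartan matrix is
[[2, 0, 0, -1, 0], [0, 2, -1, 0, -1], [0, -1, 2, -1, 0], [-1, 0, -1, 2, 0], [0, -2, 0, 0, 2]].
The roots have two lengths (squared-length ratio 2:1); the short ones are alpha_{1,2,3,4}. The associated Dynkin diagram is a chain of 5 nodes with a double edge at one end; the terminal node there is the unique long simple root (C_5), so the type is C_5 (the algebra sp(10)).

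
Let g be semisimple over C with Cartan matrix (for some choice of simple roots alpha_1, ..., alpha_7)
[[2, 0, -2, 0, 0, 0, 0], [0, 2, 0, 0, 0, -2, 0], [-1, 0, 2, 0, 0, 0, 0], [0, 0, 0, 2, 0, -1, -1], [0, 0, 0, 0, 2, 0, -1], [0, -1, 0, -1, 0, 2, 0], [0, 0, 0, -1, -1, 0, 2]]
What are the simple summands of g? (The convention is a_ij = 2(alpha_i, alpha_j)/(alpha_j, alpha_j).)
The diagram associated to this matrix has two connected components: the simple roots {alpha_1, alpha_3} form a chain of 2 nodes with a double edge at one end; the terminal node there is the unique short simple root (B_2), and {alpha_2, alpha_4, alpha_5, alpha_6, alpha_7} form a chain of 5 nodes with a double edge at one end; the terminal node there is the unique long simple root (C_5). A semisimple Lie algebra decomposes uniquely as the direct sum of simple ideals, one per connected component of its Dynkin diagram, so g ≅ B_2 ⊕ C_5 (dimension 10 + 55 = 65).

B_2 ⊕ C_5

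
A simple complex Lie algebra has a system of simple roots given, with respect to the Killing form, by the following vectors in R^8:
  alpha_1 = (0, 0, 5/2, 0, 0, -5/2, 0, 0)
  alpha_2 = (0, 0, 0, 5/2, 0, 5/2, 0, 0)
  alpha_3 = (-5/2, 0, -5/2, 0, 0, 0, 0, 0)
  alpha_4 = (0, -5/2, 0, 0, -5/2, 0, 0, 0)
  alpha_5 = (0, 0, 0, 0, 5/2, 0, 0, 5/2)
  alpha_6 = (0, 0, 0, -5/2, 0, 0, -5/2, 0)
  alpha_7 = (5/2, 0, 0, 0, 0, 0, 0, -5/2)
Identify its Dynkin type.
Compute the Cartan integers a_ij = 2(alpha_i, alpha_j)/(alpha_j, alpha_j); the resulting 7x7 Cartan matrix is
[[2, -1, -1, 0, 0, 0, 0], [-1, 2, 0, 0, 0, -1, 0], [-1, 0, 2, 0, 0, 0, -1], [0, 0, 0, 2, -1, 0, 0], [0, 0, 0, -1, 2, 0, -1], [0, -1, 0, 0, 0, 2, 0], [0, 0, -1, 0, -1, 0, 2]].
All simple roots have the same length, so the diagram is simply laced. The associated Dynkin diagram is a chain of 7 nodes with single edges (A_7), so the type is A_7 (the algebra sl(8)).

A_7 (sl(8))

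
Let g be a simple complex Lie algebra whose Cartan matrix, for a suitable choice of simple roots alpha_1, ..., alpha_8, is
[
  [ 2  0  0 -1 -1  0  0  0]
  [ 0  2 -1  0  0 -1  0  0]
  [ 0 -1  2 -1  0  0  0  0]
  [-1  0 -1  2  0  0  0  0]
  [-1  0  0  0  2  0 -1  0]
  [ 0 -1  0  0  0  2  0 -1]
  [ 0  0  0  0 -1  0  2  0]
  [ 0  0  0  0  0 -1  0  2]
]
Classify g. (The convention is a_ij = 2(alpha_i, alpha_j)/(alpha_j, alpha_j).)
The matrix has rank 8 with 2's on the diagonal. Reading the off-diagonal entries as Dynkin edges (a single edge where a_ij = a_ji = -1; a double or triple edge where a_ij * a_ji = 2 or 3), the diagram is a chain of 8 nodes with single edges (A_8). One simple-root ordering that puts it in standard form is (alpha_8, alpha_6, alpha_2, alpha_3, alpha_4, alpha_1, alpha_5, alpha_7). So the algebra is type A_8, i.e. sl(9).

A_8 (sl(9))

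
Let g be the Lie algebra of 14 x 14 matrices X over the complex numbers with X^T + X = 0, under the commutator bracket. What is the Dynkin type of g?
This is so(14) with 14 even, which has dimension 14(14-1)/2 = 91 and rank 14/2 = 7. In the classification of classical Lie algebras, the orthogonal algebra so(2n) in an even number of variables has type D_n; here n = 7, so the Dynkin diagram is a chain of 5 nodes with a fork of two nodes at one end (D_7). Hence the type is D_7.

type D_7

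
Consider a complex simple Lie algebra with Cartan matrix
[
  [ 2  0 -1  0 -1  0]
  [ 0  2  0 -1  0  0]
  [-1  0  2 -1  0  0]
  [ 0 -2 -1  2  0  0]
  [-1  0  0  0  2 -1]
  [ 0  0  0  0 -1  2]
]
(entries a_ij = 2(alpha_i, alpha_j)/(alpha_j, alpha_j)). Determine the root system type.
The matrix has rank 6 with 2's on the diagonal. Reading the off-diagonal entries as Dynkin edges (a single edge where a_ij = a_ji = -1; a double or triple edge where a_ij * a_ji = 2 or 3), the diagram is a chain of 6 nodes with a double edge at one end; the terminal node there is the unique short simple root (B_6). One simple-root ordering that puts it in standard form is (alpha_6, alpha_5, alpha_1, alpha_3, alpha_4, alpha_2). So the algebra is type B_6, i.e. so(13).

type B_6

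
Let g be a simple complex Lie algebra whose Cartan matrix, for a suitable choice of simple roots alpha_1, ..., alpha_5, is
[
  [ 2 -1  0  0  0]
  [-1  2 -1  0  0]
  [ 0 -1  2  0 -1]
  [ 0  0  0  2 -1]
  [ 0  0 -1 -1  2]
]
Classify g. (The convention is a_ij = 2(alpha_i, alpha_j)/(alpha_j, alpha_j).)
The matrix has rank 5 with 2's on the diagonal. Reading the off-diagonal entries as Dynkin edges (a single edge where a_ij = a_ji = -1; a double or triple edge where a_ij * a_ji = 2 or 3), the diagram is a chain of 5 nodes with single edges (A_5). One simple-root ordering that puts it in standard form is (alpha_1, alpha_2, alpha_3, alpha_5, alpha_4). So the algebra is type A_5, i.e. sl(6).

type A_5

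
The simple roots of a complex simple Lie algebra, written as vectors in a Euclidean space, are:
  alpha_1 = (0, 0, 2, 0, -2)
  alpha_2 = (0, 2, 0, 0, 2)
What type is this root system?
Compute the Cartan integers a_ij = 2(alpha_i, alpha_j)/(alpha_j, alpha_j); the resulting 2x2 Cartan matrix is
[[2, -1], [-1, 2]].
All simple roots have the same length, so the diagram is simply laced. The associated Dynkin diagram is a chain of 2 nodes with single edges (A_2), so the type is A_2 (the algebra sl(3)).

A_2 (sl(3))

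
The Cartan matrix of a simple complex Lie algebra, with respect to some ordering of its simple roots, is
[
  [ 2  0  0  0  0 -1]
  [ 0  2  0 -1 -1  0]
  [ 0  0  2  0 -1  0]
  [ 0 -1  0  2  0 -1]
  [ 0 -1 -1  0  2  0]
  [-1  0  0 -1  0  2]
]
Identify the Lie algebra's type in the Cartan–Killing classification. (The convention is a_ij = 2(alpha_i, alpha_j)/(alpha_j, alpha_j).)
A6

The matrix has rank 6 with 2's on the diagonal. Reading the off-diagonal entries as Dynkin edges (a single edge where a_ij = a_ji = -1; a double or triple edge where a_ij * a_ji = 2 or 3), the diagram is a chain of 6 nodes with single edges (A_6). One simple-root ordering that puts it in standard form is (alpha_3, alpha_5, alpha_2, alpha_4, alpha_6, alpha_1). So the algebra is type A_6, i.e. sl(7).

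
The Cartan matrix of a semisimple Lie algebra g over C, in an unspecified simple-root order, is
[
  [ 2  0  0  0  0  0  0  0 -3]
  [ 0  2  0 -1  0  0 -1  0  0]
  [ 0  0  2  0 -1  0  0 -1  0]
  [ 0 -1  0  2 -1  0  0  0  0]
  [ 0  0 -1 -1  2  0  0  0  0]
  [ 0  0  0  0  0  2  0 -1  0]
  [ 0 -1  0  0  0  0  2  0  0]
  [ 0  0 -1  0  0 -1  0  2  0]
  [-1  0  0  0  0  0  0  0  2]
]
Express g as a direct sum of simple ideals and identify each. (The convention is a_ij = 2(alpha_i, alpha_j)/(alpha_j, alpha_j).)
A_7 (sl(8)) + G_2

The diagram associated to this matrix has two connected components: the simple roots {alpha_2, alpha_3, alpha_4, alpha_5, alpha_6, alpha_7, alpha_8} form a chain of 7 nodes with single edges (A_7), and {alpha_1, alpha_9} form two nodes joined by a triple edge (G_2). A semisimple Lie algebra decomposes uniquely as the direct sum of simple ideals, one per connected component of its Dynkin diagram, so g ≅ A_7 ⊕ G_2 (dimension 63 + 14 = 77).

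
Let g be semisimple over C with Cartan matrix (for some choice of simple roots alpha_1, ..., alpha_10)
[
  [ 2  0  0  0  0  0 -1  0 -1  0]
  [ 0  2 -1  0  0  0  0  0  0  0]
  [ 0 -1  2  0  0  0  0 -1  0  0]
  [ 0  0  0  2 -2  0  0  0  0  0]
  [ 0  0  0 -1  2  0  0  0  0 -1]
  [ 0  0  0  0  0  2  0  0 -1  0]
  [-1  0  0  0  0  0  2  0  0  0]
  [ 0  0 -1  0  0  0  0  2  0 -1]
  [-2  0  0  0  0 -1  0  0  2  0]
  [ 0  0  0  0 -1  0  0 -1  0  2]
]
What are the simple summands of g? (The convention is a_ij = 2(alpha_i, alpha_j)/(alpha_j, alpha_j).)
type C_6 + type F_4

The diagram associated to this matrix has two connected components: the simple roots {alpha_2, alpha_3, alpha_4, alpha_5, alpha_8, alpha_10} form a chain of 6 nodes with a double edge at one end; the terminal node there is the unique long simple root (C_6), and {alpha_1, alpha_6, alpha_7, alpha_9} form a chain of 4 nodes with a double edge between the middle two (F_4). A semisimple Lie algebra decomposes uniquely as the direct sum of simple ideals, one per connected component of its Dynkin diagram, so g ≅ C_6 ⊕ F_4 (dimension 78 + 52 = 130).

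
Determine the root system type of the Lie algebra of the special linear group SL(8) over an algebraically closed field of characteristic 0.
This is sl(8), which has dimension 8^2 - 1 = 63 and rank 8 - 1 = 7 (a Cartan subalgebra is the diagonal traceless matrices). In the classification of classical Lie algebras, the special linear algebra sl(n+1) has type A_n; here n = 7, so the Dynkin diagram is a chain of 7 nodes with single edges (A_7). Hence the type is A_7.

A_7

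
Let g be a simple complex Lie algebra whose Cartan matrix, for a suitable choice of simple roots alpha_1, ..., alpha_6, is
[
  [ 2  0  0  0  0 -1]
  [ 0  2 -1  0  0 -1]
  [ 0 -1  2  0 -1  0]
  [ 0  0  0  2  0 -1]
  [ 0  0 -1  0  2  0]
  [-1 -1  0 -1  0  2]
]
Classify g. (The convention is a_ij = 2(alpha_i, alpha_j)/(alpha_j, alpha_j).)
D6

The matrix has rank 6 with 2's on the diagonal. Reading the off-diagonal entries as Dynkin edges (a single edge where a_ij = a_ji = -1; a double or triple edge where a_ij * a_ji = 2 or 3), the diagram is a chain of 4 nodes with a fork of two nodes at one end (D_6). One simple-root ordering that puts it in standard form is (alpha_5, alpha_3, alpha_2, alpha_6, alpha_4, alpha_1). So the algebra is type D_6, i.e. so(12).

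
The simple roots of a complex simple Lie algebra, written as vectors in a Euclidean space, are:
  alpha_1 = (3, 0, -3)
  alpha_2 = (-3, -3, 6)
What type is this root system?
Compute the Cartan integers a_ij = 2(alpha_i, alpha_j)/(alpha_j, alpha_j); the resulting 2x2 Cartan matrix is
[[2, -1], [-3, 2]].
The roots have two lengths (squared-length ratio 3:1); the short ones are alpha_{1}. The associated Dynkin diagram is two nodes joined by a triple edge (G_2), so the type is G_2.

G2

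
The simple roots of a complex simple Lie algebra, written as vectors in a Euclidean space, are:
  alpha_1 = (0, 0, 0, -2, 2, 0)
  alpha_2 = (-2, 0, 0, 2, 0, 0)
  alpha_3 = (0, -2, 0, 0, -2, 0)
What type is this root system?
A_3

Compute the Cartan integers a_ij = 2(alpha_i, alpha_j)/(alpha_j, alpha_j); the resulting 3x3 Cartan matrix is
[[2, -1, -1], [-1, 2, 0], [-1, 0, 2]].
All simple roots have the same length, so the diagram is simply laced. The associated Dynkin diagram is a chain of 3 nodes with single edges (A_3), so the type is A_3 (the algebra sl(4)).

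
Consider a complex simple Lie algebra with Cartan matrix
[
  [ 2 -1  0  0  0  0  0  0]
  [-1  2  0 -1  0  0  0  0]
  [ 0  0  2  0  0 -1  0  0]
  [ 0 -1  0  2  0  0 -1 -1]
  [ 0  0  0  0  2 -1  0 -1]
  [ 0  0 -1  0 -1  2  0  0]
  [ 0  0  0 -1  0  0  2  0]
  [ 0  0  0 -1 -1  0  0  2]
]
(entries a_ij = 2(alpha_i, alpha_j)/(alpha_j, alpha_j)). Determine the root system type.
The matrix has rank 8 with 2's on the diagonal. Reading the off-diagonal entries as Dynkin edges (a single edge where a_ij = a_ji = -1; a double or triple edge where a_ij * a_ji = 2 or 3), the diagram is a chain of 7 nodes with one extra node attached to the third node from one end (E_8). One simple-root ordering that puts it in standard form is (alpha_1, alpha_7, alpha_2, alpha_4, alpha_8, alpha_5, alpha_6, alpha_3). So the algebra is type E_8.

E_8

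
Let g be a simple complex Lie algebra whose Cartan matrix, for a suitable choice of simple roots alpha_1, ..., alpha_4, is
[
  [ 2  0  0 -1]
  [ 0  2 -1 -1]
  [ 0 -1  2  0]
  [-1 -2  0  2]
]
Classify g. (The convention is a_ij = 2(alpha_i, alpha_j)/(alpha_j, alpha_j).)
The matrix has rank 4 with 2's on the diagonal. Reading the off-diagonal entries as Dynkin edges (a single edge where a_ij = a_ji = -1; a double or triple edge where a_ij * a_ji = 2 or 3), the diagram is a chain of 4 nodes with a double edge between the middle two (F_4). One simple-root ordering that puts it in standard form is (alpha_1, alpha_4, alpha_2, alpha_3). So the algebra is type F_4.

F_4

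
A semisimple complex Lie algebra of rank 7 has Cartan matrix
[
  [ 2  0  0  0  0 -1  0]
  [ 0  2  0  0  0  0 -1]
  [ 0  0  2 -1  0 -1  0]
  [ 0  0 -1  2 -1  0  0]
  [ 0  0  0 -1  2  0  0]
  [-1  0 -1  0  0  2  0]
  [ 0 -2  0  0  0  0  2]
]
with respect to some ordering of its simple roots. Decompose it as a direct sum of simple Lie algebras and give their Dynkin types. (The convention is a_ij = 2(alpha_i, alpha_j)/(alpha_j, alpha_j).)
The diagram associated to this matrix has two connected components: the simple roots {alpha_1, alpha_3, alpha_4, alpha_5, alpha_6} form a chain of 5 nodes with single edges (A_5), and {alpha_2, alpha_7} form a chain of 2 nodes with a double edge at one end; the terminal node there is the unique short simple root (B_2). A semisimple Lie algebra decomposes uniquely as the direct sum of simple ideals, one per connected component of its Dynkin diagram, so g ≅ A_5 ⊕ B_2 (dimension 35 + 10 = 45).

A_5 (sl(6)) + B_2 (so(5))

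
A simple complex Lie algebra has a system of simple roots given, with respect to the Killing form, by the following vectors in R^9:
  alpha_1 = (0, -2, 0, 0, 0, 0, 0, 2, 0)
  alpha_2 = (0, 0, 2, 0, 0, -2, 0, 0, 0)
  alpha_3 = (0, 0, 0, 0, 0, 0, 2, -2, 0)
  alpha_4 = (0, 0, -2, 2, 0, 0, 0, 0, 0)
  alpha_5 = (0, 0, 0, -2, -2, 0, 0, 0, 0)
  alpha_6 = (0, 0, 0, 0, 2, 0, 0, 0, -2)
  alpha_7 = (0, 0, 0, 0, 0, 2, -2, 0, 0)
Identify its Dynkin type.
Compute the Cartan integers a_ij = 2(alpha_i, alpha_j)/(alpha_j, alpha_j); the resulting 7x7 Cartan matrix is
[[2, 0, -1, 0, 0, 0, 0], [0, 2, 0, -1, 0, 0, -1], [-1, 0, 2, 0, 0, 0, -1], [0, -1, 0, 2, -1, 0, 0], [0, 0, 0, -1, 2, -1, 0], [0, 0, 0, 0, -1, 2, 0], [0, -1, -1, 0, 0, 0, 2]].
All simple roots have the same length, so the diagram is simply laced. The associated Dynkin diagram is a chain of 7 nodes with single edges (A_7), so the type is A_7 (the algebra sl(8)).

A_7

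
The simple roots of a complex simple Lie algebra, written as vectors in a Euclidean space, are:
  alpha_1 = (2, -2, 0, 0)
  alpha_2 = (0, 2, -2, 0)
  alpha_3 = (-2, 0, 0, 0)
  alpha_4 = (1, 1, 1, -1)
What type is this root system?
F_4

Compute the Cartan integers a_ij = 2(alpha_i, alpha_j)/(alpha_j, alpha_j); the resulting 4x4 Cartan matrix is
[[2, -1, -2, 0], [-1, 2, 0, 0], [-1, 0, 2, -1], [0, 0, -1, 2]].
The roots have two lengths (squared-length ratio 2:1); the short ones are alpha_{3,4}. The associated Dynkin diagram is a chain of 4 nodes with a double edge between the middle two (F_4), so the type is F_4.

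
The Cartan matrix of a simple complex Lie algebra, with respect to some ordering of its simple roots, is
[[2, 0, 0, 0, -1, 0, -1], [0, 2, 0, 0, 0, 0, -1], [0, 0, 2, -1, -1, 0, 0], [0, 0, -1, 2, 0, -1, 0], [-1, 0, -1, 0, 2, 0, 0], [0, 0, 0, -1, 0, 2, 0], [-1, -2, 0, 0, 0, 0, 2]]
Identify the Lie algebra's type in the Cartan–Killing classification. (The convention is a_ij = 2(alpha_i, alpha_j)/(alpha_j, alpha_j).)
B7

The matrix has rank 7 with 2's on the diagonal. Reading the off-diagonal entries as Dynkin edges (a single edge where a_ij = a_ji = -1; a double or triple edge where a_ij * a_ji = 2 or 3), the diagram is a chain of 7 nodes with a double edge at one end; the terminal node there is the unique short simple root (B_7). One simple-root ordering that puts it in standard form is (alpha_6, alpha_4, alpha_3, alpha_5, alpha_1, alpha_7, alpha_2). So the algebra is type B_7, i.e. so(15).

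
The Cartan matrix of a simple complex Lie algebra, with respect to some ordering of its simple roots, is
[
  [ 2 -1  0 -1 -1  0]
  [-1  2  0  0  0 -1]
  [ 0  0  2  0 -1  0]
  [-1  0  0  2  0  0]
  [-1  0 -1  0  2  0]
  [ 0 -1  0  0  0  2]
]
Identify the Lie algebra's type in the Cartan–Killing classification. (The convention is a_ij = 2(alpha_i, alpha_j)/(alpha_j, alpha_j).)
The matrix has rank 6 with 2's on the diagonal. Reading the off-diagonal entries as Dynkin edges (a single edge where a_ij = a_ji = -1; a double or triple edge where a_ij * a_ji = 2 or 3), the diagram is a chain of 5 nodes with one extra node attached to the third node from one end (E_6). One simple-root ordering that puts it in standard form is (alpha_3, alpha_4, alpha_5, alpha_1, alpha_2, alpha_6). So the algebra is type E_6.

E6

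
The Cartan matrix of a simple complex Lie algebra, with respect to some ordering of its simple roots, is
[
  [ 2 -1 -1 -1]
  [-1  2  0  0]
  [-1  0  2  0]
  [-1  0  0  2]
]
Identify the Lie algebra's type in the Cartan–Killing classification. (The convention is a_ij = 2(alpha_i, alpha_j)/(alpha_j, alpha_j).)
type D_4

The matrix has rank 4 with 2's on the diagonal. Reading the off-diagonal entries as Dynkin edges (a single edge where a_ij = a_ji = -1; a double or triple edge where a_ij * a_ji = 2 or 3), the diagram is a chain of 2 nodes with a fork of two nodes at one end (D_4). One simple-root ordering that puts it in standard form is (alpha_3, alpha_1, alpha_2, alpha_4). So the algebra is type D_4, i.e. so(8).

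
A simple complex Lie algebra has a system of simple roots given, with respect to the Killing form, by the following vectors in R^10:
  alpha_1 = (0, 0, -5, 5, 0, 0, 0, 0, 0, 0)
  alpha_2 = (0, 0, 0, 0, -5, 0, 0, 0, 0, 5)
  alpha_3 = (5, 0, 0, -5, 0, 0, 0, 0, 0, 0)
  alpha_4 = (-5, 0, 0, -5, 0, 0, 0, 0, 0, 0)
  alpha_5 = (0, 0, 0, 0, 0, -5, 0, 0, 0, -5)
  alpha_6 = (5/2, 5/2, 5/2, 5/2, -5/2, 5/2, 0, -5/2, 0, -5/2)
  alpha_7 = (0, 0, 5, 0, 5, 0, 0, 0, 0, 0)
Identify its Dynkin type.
Compute the Cartan integers a_ij = 2(alpha_i, alpha_j)/(alpha_j, alpha_j); the resulting 7x7 Cartan matrix is
[[2, 0, -1, -1, 0, 0, -1], [0, 2, 0, 0, -1, 0, -1], [-1, 0, 2, 0, 0, 0, 0], [-1, 0, 0, 2, 0, -1, 0], [0, -1, 0, 0, 2, 0, 0], [0, 0, 0, -1, 0, 2, 0], [-1, -1, 0, 0, 0, 0, 2]].
All simple roots have the same length, so the diagram is simply laced. The associated Dynkin diagram is a chain of 6 nodes with one extra node attached to the third node from one end (E_7), so the type is E_7.

E_7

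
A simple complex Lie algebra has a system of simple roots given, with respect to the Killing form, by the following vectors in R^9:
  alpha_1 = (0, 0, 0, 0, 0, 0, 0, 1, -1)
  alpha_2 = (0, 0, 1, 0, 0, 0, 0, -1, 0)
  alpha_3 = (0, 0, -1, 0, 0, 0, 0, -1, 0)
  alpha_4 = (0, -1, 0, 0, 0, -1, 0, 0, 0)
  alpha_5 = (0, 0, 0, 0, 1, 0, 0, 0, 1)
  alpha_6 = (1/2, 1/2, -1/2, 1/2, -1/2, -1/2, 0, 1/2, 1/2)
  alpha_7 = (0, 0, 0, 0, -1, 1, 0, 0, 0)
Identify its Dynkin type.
Compute the Cartan integers a_ij = 2(alpha_i, alpha_j)/(alpha_j, alpha_j); the resulting 7x7 Cartan matrix is
[[2, -1, -1, 0, -1, 0, 0], [-1, 2, 0, 0, 0, -1, 0], [-1, 0, 2, 0, 0, 0, 0], [0, 0, 0, 2, 0, 0, -1], [-1, 0, 0, 0, 2, 0, -1], [0, -1, 0, 0, 0, 2, 0], [0, 0, 0, -1, -1, 0, 2]].
All simple roots have the same length, so the diagram is simply laced. The associated Dynkin diagram is a chain of 6 nodes with one extra node attached to the third node from one end (E_7), so the type is E_7.

type E_7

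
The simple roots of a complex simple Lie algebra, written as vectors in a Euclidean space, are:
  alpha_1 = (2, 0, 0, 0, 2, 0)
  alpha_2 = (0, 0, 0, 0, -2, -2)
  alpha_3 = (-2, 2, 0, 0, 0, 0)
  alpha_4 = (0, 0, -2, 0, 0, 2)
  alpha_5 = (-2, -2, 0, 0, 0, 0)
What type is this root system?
type D_5

Compute the Cartan integers a_ij = 2(alpha_i, alpha_j)/(alpha_j, alpha_j); the resulting 5x5 Cartan matrix is
[[2, -1, -1, 0, -1], [-1, 2, 0, -1, 0], [-1, 0, 2, 0, 0], [0, -1, 0, 2, 0], [-1, 0, 0, 0, 2]].
All simple roots have the same length, so the diagram is simply laced. The associated Dynkin diagram is a chain of 3 nodes with a fork of two nodes at one end (D_5), so the type is D_5 (the algebra so(10)).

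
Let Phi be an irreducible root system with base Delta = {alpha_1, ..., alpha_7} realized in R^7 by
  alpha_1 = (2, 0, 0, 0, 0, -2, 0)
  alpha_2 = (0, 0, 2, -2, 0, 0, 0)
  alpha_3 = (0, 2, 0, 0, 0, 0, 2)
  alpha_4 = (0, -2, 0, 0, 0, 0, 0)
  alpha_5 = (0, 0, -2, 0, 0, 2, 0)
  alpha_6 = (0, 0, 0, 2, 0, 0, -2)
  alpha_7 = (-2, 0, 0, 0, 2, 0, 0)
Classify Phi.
type B_7

Compute the Cartan integers a_ij = 2(alpha_i, alpha_j)/(alpha_j, alpha_j); the resulting 7x7 Cartan matrix is
[[2, 0, 0, 0, -1, 0, -1], [0, 2, 0, 0, -1, -1, 0], [0, 0, 2, -2, 0, -1, 0], [0, 0, -1, 2, 0, 0, 0], [-1, -1, 0, 0, 2, 0, 0], [0, -1, -1, 0, 0, 2, 0], [-1, 0, 0, 0, 0, 0, 2]].
The roots have two lengths (squared-length ratio 2:1); the short ones are alpha_{4}. The associated Dynkin diagram is a chain of 7 nodes with a double edge at one end; the terminal node there is the unique short simple root (B_7), so the type is B_7 (the algebra so(15)).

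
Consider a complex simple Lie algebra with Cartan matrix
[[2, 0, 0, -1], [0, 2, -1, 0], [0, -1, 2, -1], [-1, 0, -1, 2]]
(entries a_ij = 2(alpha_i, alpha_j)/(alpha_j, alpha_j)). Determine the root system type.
A_4

The matrix has rank 4 with 2's on the diagonal. Reading the off-diagonal entries as Dynkin edges (a single edge where a_ij = a_ji = -1; a double or triple edge where a_ij * a_ji = 2 or 3), the diagram is a chain of 4 nodes with single edges (A_4). One simple-root ordering that puts it in standard form is (alpha_1, alpha_4, alpha_3, alpha_2). So the algebra is type A_4, i.e. sl(5).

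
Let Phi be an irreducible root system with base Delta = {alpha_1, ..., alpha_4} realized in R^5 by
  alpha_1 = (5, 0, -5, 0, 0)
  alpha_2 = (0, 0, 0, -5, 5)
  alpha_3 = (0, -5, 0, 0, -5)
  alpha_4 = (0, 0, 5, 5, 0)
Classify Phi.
Compute the Cartan integers a_ij = 2(alpha_i, alpha_j)/(alpha_j, alpha_j); the resulting 4x4 Cartan matrix is
[[2, 0, 0, -1], [0, 2, -1, -1], [0, -1, 2, 0], [-1, -1, 0, 2]].
All simple roots have the same length, so the diagram is simply laced. The associated Dynkin diagram is a chain of 4 nodes with single edges (A_4), so the type is A_4 (the algebra sl(5)).

A4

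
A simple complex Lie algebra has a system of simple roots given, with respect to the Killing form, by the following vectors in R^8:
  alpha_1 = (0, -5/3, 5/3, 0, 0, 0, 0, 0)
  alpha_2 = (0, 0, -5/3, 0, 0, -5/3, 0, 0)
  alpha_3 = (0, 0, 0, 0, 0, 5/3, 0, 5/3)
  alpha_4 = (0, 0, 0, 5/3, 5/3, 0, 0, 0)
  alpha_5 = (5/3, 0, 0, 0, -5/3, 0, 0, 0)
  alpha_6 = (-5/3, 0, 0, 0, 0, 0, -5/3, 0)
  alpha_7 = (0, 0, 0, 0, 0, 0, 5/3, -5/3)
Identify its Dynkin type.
A_7

Compute the Cartan integers a_ij = 2(alpha_i, alpha_j)/(alpha_j, alpha_j); the resulting 7x7 Cartan matrix is
[[2, -1, 0, 0, 0, 0, 0], [-1, 2, -1, 0, 0, 0, 0], [0, -1, 2, 0, 0, 0, -1], [0, 0, 0, 2, -1, 0, 0], [0, 0, 0, -1, 2, -1, 0], [0, 0, 0, 0, -1, 2, -1], [0, 0, -1, 0, 0, -1, 2]].
All simple roots have the same length, so the diagram is simply laced. The associated Dynkin diagram is a chain of 7 nodes with single edges (A_7), so the type is A_7 (the algebra sl(8)).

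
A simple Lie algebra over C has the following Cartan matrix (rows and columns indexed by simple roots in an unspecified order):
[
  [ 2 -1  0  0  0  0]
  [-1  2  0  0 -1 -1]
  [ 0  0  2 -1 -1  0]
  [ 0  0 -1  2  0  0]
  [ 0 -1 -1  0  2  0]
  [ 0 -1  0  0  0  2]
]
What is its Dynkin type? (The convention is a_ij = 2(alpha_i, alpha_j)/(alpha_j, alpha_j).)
D_6 (so(12))

The matrix has rank 6 with 2's on the diagonal. Reading the off-diagonal entries as Dynkin edges (a single edge where a_ij = a_ji = -1; a double or triple edge where a_ij * a_ji = 2 or 3), the diagram is a chain of 4 nodes with a fork of two nodes at one end (D_6). One simple-root ordering that puts it in standard form is (alpha_4, alpha_3, alpha_5, alpha_2, alpha_1, alpha_6). So the algebra is type D_6, i.e. so(12).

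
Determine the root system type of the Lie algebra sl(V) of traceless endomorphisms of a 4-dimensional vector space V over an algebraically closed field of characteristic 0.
A3

This is sl(4), which has dimension 4^2 - 1 = 15 and rank 4 - 1 = 3 (a Cartan subalgebra is the diagonal traceless matrices). In the classification of classical Lie algebras, the special linear algebra sl(n+1) has type A_n; here n = 3, so the Dynkin diagram is a chain of 3 nodes with single edges (A_3). Hence the type is A_3.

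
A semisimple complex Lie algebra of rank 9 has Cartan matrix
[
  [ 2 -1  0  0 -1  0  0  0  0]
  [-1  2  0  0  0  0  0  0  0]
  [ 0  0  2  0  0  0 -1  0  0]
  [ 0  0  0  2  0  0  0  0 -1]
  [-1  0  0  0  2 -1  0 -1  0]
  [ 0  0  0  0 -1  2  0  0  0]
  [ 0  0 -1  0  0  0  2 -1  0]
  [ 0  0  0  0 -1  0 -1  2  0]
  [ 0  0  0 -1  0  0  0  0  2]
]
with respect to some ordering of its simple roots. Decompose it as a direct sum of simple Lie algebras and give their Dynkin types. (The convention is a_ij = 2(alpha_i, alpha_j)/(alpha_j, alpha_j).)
The diagram associated to this matrix has two connected components: the simple roots {alpha_4, alpha_9} form a chain of 2 nodes with single edges (A_2), and {alpha_1, alpha_2, alpha_3, alpha_5, alpha_6, alpha_7, alpha_8} form a chain of 6 nodes with one extra node attached to the third node from one end (E_7). A semisimple Lie algebra decomposes uniquely as the direct sum of simple ideals, one per connected component of its Dynkin diagram, so g ≅ A_2 ⊕ E_7 (dimension 8 + 133 = 141).

type A_2 ⊕ type E_7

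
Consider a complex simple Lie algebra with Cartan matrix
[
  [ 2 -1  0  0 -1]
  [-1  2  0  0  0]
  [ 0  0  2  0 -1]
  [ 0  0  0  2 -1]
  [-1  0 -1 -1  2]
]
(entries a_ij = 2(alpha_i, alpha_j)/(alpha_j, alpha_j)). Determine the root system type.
The matrix has rank 5 with 2's on the diagonal. Reading the off-diagonal entries as Dynkin edges (a single edge where a_ij = a_ji = -1; a double or triple edge where a_ij * a_ji = 2 or 3), the diagram is a chain of 3 nodes with a fork of two nodes at one end (D_5). One simple-root ordering that puts it in standard form is (alpha_2, alpha_1, alpha_5, alpha_3, alpha_4). So the algebra is type D_5, i.e. so(10).

D5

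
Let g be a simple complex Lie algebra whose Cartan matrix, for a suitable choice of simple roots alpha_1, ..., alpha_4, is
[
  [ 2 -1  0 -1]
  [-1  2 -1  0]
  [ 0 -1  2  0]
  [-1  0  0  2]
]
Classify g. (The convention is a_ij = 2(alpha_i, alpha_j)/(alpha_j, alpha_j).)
The matrix has rank 4 with 2's on the diagonal. Reading the off-diagonal entries as Dynkin edges (a single edge where a_ij = a_ji = -1; a double or triple edge where a_ij * a_ji = 2 or 3), the diagram is a chain of 4 nodes with single edges (A_4). One simple-root ordering that puts it in standard form is (alpha_4, alpha_1, alpha_2, alpha_3). So the algebra is type A_4, i.e. sl(5).

type A_4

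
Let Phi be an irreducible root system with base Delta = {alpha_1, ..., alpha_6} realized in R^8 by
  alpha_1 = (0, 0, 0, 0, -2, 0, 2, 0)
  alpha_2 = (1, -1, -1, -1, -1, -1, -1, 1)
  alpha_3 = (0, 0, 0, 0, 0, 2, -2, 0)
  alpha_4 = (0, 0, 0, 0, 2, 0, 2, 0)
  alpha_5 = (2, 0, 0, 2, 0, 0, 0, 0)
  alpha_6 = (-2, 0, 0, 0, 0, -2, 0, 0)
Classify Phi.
Compute the Cartan integers a_ij = 2(alpha_i, alpha_j)/(alpha_j, alpha_j); the resulting 6x6 Cartan matrix is
[[2, 0, -1, 0, 0, 0], [0, 2, 0, -1, 0, 0], [-1, 0, 2, -1, 0, -1], [0, -1, -1, 2, 0, 0], [0, 0, 0, 0, 2, -1], [0, 0, -1, 0, -1, 2]].
All simple roots have the same length, so the diagram is simply laced. The associated Dynkin diagram is a chain of 5 nodes with one extra node attached to the third node from one end (E_6), so the type is E_6.

type E_6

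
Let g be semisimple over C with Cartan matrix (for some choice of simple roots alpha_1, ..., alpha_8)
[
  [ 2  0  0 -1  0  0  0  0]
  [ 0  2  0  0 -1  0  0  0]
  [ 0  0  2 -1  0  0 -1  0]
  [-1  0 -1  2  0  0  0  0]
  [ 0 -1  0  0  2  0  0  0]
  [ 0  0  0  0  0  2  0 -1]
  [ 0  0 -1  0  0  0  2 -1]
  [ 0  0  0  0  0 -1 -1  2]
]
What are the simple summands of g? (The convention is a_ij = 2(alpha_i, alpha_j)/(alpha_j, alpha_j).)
A_2 (sl(3)) + A_6 (sl(7))

The diagram associated to this matrix has two connected components: the simple roots {alpha_2, alpha_5} form a chain of 2 nodes with single edges (A_2), and {alpha_1, alpha_3, alpha_4, alpha_6, alpha_7, alpha_8} form a chain of 6 nodes with single edges (A_6). A semisimple Lie algebra decomposes uniquely as the direct sum of simple ideals, one per connected component of its Dynkin diagram, so g ≅ A_2 ⊕ A_6 (dimension 8 + 48 = 56).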